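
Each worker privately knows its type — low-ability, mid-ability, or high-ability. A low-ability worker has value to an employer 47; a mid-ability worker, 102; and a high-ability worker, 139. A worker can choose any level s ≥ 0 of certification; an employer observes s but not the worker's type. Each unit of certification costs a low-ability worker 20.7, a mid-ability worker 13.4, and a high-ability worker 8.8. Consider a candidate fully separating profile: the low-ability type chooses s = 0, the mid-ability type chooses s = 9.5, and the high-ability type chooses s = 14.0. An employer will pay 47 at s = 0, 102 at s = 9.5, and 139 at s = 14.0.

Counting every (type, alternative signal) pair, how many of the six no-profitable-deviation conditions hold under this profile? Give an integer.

3

High-ability (own payoff 139 − 8.8×14.0 = 15.8): to s=0 gives 47 → profitable ✗; to s=9.5 gives 102 − 8.8×9.5 = 18.4 → profitable ✗.
Mid-ability (own payoff 102 − 13.4×9.5 = -25.3): to s=0 gives 47 → profitable ✗; to s=14.0 gives 139 − 13.4×14.0 = -48.6 → no gain ✓.
Low-ability (own payoff 47): to s=9.5 gives 102 − 20.7×9.5 = -94.65 → no gain ✓; to s=14.0 gives 139 − 20.7×14.0 = -150.8 → no gain ✓.
3 of the 6 constraints hold; not an equilibrium.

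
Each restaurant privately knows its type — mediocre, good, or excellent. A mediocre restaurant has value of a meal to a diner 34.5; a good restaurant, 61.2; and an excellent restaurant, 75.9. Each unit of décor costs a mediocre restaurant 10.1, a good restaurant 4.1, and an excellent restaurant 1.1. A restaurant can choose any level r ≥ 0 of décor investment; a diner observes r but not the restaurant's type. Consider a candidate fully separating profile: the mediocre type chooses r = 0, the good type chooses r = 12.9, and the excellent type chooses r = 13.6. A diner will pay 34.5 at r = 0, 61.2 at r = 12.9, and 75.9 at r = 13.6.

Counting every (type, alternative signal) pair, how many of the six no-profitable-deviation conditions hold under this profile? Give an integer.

Excellent (own payoff 75.9 − 1.1×13.6 = 60.94): to r=0 gives 34.5 → no gain ✓; to r=12.9 gives 61.2 − 1.1×12.9 = 47.01 → no gain ✓.
Good (own payoff 61.2 − 4.1×12.9 = 8.31): to r=0 gives 34.5 → profitable ✗; to r=13.6 gives 75.9 − 4.1×13.6 = 20.14 → profitable ✗.
Mediocre (own payoff 34.5): to r=12.9 gives 61.2 − 10.1×12.9 = -69.09 → no gain ✓; to r=13.6 gives 75.9 − 10.1×13.6 = -61.46 → no gain ✓.
4 of the 6 constraints hold; not an equilibrium.

4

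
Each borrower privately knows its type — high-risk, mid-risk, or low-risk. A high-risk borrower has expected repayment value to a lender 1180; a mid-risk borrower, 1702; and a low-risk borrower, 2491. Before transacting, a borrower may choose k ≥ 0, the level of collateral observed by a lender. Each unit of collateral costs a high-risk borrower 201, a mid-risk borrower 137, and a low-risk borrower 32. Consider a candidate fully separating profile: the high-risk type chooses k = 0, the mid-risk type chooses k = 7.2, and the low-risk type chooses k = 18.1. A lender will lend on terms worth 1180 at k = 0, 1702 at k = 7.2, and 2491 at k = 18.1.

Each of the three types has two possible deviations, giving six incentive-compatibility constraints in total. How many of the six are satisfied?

5

Low-risk (own payoff 2491 − 32×18.1 = 1911.8): to k=0 gives 1180 → no gain ✓; to k=7.2 gives 1702 − 32×7.2 = 1471.6 → no gain ✓.
High-risk (own payoff 1180): to k=7.2 gives 1702 − 201×7.2 = 254.8 → no gain ✓; to k=18.1 gives 2491 − 201×18.1 = -1147.1 → no gain ✓.
Mid-risk (own payoff 1702 − 137×7.2 = 715.6): to k=0 gives 1180 → profitable ✗; to k=18.1 gives 2491 − 137×18.1 = 11.3 → no gain ✓.
5 of the 6 constraints hold; not an equilibrium.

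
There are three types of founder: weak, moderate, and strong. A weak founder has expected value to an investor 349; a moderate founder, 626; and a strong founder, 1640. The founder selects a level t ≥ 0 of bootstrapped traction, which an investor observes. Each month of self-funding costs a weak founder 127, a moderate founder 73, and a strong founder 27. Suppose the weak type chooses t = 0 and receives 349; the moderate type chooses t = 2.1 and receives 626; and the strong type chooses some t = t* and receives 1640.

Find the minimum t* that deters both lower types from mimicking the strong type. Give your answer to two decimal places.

Weak type (on-path payoff 349) won't mimic when 349 ≥ 1640 − 127·t*, i.e. t* ≥ 10.17.
Moderate type (on-path payoff 626 − 73×2.1 = 472.7) won't mimic when 472.7 ≥ 1640 − 73·t*, i.e. t* ≥ 15.99.
Both must hold, so t* = max(10.17, 15.99) = 15.99. The moderate type's constraint binds.

15.99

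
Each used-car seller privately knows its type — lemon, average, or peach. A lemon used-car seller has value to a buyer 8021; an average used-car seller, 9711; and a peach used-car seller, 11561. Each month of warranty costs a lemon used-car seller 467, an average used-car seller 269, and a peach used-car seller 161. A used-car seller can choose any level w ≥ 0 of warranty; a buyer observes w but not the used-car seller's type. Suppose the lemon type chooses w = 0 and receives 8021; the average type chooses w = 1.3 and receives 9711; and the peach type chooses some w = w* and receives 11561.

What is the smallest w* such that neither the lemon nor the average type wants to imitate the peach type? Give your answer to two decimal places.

8.18

Average type (on-path payoff 9711 − 269×1.3 = 9361.3) won't mimic when 9361.3 ≥ 11561 − 269·w*, i.e. w* ≥ 8.18.
Lemon type (on-path payoff 8021) won't mimic when 8021 ≥ 11561 − 467·w*, i.e. w* ≥ 7.58.
Both must hold, so w* = max(7.58, 8.18) = 8.18. The average type's constraint binds.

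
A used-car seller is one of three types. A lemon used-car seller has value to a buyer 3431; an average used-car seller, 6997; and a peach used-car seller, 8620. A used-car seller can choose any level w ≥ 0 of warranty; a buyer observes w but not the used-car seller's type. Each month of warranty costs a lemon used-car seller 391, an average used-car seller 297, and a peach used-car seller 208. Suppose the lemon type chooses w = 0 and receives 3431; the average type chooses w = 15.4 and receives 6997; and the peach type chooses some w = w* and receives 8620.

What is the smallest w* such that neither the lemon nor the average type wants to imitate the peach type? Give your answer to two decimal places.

20.86

Lemon type (on-path payoff 3431) won't mimic when 3431 ≥ 8620 − 391·w*, i.e. w* ≥ 13.27.
Average type (on-path payoff 6997 − 297×15.4 = 2423.2) won't mimic when 2423.2 ≥ 8620 − 297·w*, i.e. w* ≥ 20.86.
Both must hold, so w* = max(13.27, 20.86) = 20.86. The average type's constraint binds.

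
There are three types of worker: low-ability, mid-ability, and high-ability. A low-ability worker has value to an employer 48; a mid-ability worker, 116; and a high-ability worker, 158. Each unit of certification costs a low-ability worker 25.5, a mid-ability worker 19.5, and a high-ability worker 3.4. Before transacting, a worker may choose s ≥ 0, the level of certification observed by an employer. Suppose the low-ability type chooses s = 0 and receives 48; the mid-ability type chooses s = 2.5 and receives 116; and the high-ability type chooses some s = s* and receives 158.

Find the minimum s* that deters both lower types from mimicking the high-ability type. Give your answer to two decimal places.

4.65

Low-ability type (on-path payoff 48) won't mimic when 48 ≥ 158 − 25.5·s*, i.e. s* ≥ 4.31.
Mid-ability type (on-path payoff 116 − 19.5×2.5 = 67.25) won't mimic when 67.25 ≥ 158 − 19.5·s*, i.e. s* ≥ 4.65.
Both must hold, so s* = max(4.31, 4.65) = 4.65. The mid-ability type's constraint binds.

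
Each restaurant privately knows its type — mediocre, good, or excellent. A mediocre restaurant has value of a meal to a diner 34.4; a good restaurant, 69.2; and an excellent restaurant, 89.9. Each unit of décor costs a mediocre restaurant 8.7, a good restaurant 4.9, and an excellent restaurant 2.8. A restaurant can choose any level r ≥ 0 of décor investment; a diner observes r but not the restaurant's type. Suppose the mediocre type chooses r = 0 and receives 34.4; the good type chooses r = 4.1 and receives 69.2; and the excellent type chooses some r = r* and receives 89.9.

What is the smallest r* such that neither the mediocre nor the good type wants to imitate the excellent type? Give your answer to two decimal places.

8.32

Mediocre type (on-path payoff 34.4) won't mimic when 34.4 ≥ 89.9 − 8.7·r*, i.e. r* ≥ 6.38.
Good type (on-path payoff 69.2 − 4.9×4.1 = 49.11) won't mimic when 49.11 ≥ 89.9 − 4.9·r*, i.e. r* ≥ 8.32.
Both must hold, so r* = max(6.38, 8.32) = 8.32. The good type's constraint binds.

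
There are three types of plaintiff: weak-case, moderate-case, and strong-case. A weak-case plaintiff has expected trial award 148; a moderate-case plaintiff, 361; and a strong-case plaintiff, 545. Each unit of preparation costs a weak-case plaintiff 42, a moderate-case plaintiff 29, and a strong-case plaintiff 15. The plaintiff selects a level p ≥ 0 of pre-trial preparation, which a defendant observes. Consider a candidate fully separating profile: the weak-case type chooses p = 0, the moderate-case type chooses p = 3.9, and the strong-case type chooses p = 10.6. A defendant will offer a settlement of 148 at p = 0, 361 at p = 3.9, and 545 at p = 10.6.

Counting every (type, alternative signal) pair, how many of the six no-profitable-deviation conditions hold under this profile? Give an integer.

Strong-case (own payoff 545 − 15×10.6 = 386): to p=0 gives 148 → no gain ✓; to p=3.9 gives 361 − 15×3.9 = 302.5 → no gain ✓.
Moderate-case (own payoff 361 − 29×3.9 = 247.9): to p=0 gives 148 → no gain ✓; to p=10.6 gives 545 − 29×10.6 = 237.6 → no gain ✓.
Weak-case (own payoff 148): to p=3.9 gives 361 − 42×3.9 = 197.2 → profitable ✗; to p=10.6 gives 545 − 42×10.6 = 99.8 → no gain ✓.
5 of the 6 constraints hold; not an equilibrium.

5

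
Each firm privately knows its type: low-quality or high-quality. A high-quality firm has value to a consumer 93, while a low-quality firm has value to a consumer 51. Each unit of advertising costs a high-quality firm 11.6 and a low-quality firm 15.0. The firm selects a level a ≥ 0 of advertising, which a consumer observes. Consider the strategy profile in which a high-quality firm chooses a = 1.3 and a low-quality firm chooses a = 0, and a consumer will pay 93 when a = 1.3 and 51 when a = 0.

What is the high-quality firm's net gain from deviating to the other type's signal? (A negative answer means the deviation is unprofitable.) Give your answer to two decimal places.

Playing a = 1.3 the high-quality firm receives 93 − 11.6 × 1.3 = 77.92.
Deviating to a = 0 yields 51 instead.
Gain from deviating: 51 − 77.92 = -26.92.
The gain is negative, so the high-quality type's incentive-compatibility constraint is satisfied.

-26.92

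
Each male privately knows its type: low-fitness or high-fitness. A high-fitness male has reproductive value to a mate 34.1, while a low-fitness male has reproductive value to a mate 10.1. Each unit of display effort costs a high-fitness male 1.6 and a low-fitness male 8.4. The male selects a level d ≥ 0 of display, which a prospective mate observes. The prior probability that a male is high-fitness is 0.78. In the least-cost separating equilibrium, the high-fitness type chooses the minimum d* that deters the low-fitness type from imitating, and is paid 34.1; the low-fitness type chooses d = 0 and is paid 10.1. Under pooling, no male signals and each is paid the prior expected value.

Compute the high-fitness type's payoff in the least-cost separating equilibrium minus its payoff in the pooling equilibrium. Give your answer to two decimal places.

0.71

Least-cost separating signal: d* solves 10.1 = 34.1 − 8.4·d*, so d* = (34.1 − 10.1)/8.4 ≈ 2.8571.
High-fitness type's separating payoff: 34.1 − 1.6 × d* = 34.1 − 1.6 × (34.1 − 10.1)/8.4 = 34.1 − 38.4/8.4 ≈ 29.5286.
Pooling payoff: 0.78 × 34.1 + 0.22 × 10.1 = 28.82.
Difference: 29.5286 − 28.82 = 0.7086, i.e. 0.71 to two decimal places.
The high-fitness type prefers to separate.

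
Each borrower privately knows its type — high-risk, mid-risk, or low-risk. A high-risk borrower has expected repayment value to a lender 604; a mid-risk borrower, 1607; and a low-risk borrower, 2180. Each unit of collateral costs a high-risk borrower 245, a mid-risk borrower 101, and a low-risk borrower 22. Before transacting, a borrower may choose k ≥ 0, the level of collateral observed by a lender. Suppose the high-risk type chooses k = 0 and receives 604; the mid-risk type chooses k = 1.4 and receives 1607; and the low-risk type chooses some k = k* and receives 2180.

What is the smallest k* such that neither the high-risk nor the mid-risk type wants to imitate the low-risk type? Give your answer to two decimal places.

Mid-risk type (on-path payoff 1607 − 101×1.4 = 1465.6) won't mimic when 1465.6 ≥ 2180 − 101·k*, i.e. k* ≥ 7.07.
High-risk type (on-path payoff 604) won't mimic when 604 ≥ 2180 − 245·k*, i.e. k* ≥ 6.43.
Both must hold, so k* = max(6.43, 7.07) = 7.07. The mid-risk type's constraint binds.

7.07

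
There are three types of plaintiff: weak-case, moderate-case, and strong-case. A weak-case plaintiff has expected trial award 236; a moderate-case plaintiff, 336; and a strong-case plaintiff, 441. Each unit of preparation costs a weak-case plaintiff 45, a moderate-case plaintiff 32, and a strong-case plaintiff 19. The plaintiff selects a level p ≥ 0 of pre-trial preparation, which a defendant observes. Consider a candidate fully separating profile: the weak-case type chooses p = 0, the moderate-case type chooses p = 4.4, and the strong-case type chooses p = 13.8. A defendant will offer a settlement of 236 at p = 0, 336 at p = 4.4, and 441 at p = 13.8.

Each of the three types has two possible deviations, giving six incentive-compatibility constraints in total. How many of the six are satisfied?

3

Strong-case (own payoff 441 − 19×13.8 = 178.8): to p=0 gives 236 → profitable ✗; to p=4.4 gives 336 − 19×4.4 = 252.4 → profitable ✗.
Weak-case (own payoff 236): to p=4.4 gives 336 − 45×4.4 = 138 → no gain ✓; to p=13.8 gives 441 − 45×13.8 = -180 → no gain ✓.
Moderate-case (own payoff 336 − 32×4.4 = 195.2): to p=0 gives 236 → profitable ✗; to p=13.8 gives 441 − 32×13.8 = -0.6 → no gain ✓.
3 of the 6 constraints hold; not an equilibrium.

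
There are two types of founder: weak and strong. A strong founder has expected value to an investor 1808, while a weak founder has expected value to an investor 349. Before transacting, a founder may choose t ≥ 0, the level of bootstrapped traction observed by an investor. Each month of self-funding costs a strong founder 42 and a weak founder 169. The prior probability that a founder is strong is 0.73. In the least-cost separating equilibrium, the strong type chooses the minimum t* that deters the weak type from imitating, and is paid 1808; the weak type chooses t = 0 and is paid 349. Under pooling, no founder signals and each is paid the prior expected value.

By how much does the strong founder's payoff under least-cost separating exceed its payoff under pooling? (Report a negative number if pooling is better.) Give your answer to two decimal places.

31.34

Least-cost separating signal: t* solves 349 = 1808 − 169·t*, so t* = (1808 − 349)/169 ≈ 8.6331.
Strong type's separating payoff: 1808 − 42 × t* = 1808 − 42 × (1808 − 349)/169 = 1808 − 61278/169 ≈ 1445.4083.
Pooling payoff: 0.73 × 1808 + 0.27 × 349 = 1414.07.
Difference: 1445.4083 − 1414.07 = 31.3383, i.e. 31.34 to two decimal places.
The strong type prefers to separate.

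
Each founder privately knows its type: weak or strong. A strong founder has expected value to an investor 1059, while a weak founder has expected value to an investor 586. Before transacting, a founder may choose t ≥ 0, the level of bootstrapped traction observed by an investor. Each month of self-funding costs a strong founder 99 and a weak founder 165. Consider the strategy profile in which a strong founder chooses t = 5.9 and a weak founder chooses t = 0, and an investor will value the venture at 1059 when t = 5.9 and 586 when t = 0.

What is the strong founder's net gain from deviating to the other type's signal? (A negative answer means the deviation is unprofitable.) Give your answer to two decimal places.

Playing t = 5.9 the strong founder receives 1059 − 99 × 5.9 = 474.9.
Deviating to t = 0 yields 586 instead.
Gain from deviating: 586 − 474.9 = 111.10.
The gain is positive, so the strong type's incentive-compatibility constraint is violated — this profile is not a separating equilibrium.

111.10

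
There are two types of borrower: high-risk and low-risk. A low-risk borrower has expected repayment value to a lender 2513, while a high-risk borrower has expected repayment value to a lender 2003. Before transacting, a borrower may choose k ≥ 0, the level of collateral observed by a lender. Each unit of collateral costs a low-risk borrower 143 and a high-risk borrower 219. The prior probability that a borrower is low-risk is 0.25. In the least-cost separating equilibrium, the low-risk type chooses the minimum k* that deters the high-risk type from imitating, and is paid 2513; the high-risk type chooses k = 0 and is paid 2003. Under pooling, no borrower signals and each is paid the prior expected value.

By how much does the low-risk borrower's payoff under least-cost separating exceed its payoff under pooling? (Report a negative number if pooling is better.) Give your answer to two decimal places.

49.49

Least-cost separating signal: k* solves 2003 = 2513 − 219·k*, so k* = (2513 − 2003)/219 ≈ 2.3288.
Low-risk type's separating payoff: 2513 − 143 × k* = 2513 − 143 × (2513 − 2003)/219 = 2513 − 72930/219 ≈ 2179.9863.
Pooling payoff: 0.25 × 2513 + 0.75 × 2003 = 2130.5.
Difference: 2179.9863 − 2130.5 = 49.4863, i.e. 49.49 to two decimal places.
The low-risk type prefers to separate.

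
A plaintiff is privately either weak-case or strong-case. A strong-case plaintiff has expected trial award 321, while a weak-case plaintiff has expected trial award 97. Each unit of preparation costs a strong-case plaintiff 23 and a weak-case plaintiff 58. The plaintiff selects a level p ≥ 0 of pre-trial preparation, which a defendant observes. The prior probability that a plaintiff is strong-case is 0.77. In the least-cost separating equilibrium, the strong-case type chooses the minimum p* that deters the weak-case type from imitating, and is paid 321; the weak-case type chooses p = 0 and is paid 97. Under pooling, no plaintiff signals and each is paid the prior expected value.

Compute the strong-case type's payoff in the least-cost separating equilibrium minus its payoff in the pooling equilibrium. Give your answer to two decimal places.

-37.31

Least-cost separating signal: p* solves 97 = 321 − 58·p*, so p* = (321 − 97)/58 ≈ 3.8621.
Strong-case type's separating payoff: 321 − 23 × p* = 321 − 23 × (321 − 97)/58 = 321 − 5152/58 ≈ 232.1724.
Pooling payoff: 0.77 × 321 + 0.23 × 97 = 269.48.
Difference: 232.1724 − 269.48 = -37.3076, i.e. -37.31 to two decimal places.
The strong-case type would prefer the pooling outcome.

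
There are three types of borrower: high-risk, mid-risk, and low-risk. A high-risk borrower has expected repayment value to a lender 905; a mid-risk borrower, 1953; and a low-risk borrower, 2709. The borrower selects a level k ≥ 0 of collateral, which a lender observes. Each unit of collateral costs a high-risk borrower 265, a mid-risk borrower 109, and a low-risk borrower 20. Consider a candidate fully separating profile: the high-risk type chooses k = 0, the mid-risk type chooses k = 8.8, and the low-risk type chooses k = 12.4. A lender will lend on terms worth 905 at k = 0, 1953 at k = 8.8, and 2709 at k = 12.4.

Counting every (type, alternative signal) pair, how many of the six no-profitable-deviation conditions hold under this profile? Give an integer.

Low-risk (own payoff 2709 − 20×12.4 = 2461): to k=0 gives 905 → no gain ✓; to k=8.8 gives 1953 − 20×8.8 = 1777 → no gain ✓.
High-risk (own payoff 905): to k=8.8 gives 1953 − 265×8.8 = -379 → no gain ✓; to k=12.4 gives 2709 − 265×12.4 = -577 → no gain ✓.
Mid-risk (own payoff 1953 − 109×8.8 = 993.8): to k=0 gives 905 → no gain ✓; to k=12.4 gives 2709 − 109×12.4 = 1357.4 → profitable ✗.
5 of the 6 constraints hold; not an equilibrium.

5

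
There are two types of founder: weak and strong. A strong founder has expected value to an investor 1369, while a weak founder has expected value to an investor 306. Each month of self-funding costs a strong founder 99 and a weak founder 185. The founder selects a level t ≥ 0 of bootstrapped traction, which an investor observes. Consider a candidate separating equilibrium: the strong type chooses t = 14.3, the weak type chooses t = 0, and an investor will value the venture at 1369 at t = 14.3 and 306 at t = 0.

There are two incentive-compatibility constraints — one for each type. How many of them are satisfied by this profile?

Weak type: stay at 0 → 306; mimic → 1369 − 185 × 14.3 = -1276.5. IC holds (306 ≥ -1276.5).
Strong type: signal → 1369 − 99 × 14.3 = -46.7; deviate to 0 → 306. IC fails (-46.7 < 306).
1 of 2 constraints hold, so this profile is not an equilibrium.

1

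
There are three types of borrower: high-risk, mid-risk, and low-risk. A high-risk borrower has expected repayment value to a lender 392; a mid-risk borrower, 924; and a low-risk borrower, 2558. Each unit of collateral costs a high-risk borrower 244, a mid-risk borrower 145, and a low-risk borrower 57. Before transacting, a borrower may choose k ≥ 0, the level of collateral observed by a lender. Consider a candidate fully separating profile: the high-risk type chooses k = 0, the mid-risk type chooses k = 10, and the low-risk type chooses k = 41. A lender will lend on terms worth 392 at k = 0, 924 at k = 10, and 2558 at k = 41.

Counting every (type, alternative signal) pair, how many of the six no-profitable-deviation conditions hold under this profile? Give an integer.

Mid-risk (own payoff 924 − 145×10 = -526): to k=0 gives 392 → profitable ✗; to k=41 gives 2558 − 145×41 = -3387 → no gain ✓.
Low-risk (own payoff 2558 − 57×41 = 221): to k=0 gives 392 → profitable ✗; to k=10 gives 924 − 57×10 = 354 → profitable ✗.
High-risk (own payoff 392): to k=10 gives 924 − 244×10 = -1516 → no gain ✓; to k=41 gives 2558 − 244×41 = -7446 → no gain ✓.
3 of the 6 constraints hold; not an equilibrium.

3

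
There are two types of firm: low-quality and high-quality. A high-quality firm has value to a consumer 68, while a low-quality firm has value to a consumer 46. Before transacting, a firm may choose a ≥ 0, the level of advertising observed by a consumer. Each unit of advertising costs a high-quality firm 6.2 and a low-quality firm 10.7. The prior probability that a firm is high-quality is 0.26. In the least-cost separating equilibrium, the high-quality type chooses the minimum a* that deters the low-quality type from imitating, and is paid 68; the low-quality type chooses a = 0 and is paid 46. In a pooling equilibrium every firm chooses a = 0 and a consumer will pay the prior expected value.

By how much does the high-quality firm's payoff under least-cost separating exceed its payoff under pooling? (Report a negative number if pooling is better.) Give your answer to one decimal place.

3.5

Least-cost separating signal: a* solves 46 = 68 − 10.7·a*, so a* = (68 − 46)/10.7 ≈ 2.0561.
High-quality type's separating payoff: 68 − 6.2 × a* = 68 − 6.2 × (68 − 46)/10.7 = 68 − 136.4/10.7 ≈ 55.252.
Pooling payoff: 0.26 × 68 + 0.74 × 46 = 51.72.
Difference: 55.252 − 51.72 = 3.532, i.e. 3.5 to one decimal place.
The high-quality type prefers to separate.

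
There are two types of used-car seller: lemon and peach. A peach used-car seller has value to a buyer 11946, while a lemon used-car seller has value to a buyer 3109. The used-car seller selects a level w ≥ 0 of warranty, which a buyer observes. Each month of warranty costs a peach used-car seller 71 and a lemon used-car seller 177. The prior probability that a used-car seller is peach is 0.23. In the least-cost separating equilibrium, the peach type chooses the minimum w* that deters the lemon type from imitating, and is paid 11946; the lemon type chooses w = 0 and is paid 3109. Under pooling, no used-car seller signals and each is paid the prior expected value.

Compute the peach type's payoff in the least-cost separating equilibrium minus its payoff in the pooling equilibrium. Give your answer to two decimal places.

3259.70

Least-cost separating signal: w* solves 3109 = 11946 − 177·w*, so w* = (11946 − 3109)/177 ≈ 49.9266.
Peach type's separating payoff: 11946 − 71 × w* = 11946 − 71 × (11946 − 3109)/177 = 11946 − 627427/177 ≈ 8401.2147.
Pooling payoff: 0.23 × 11946 + 0.77 × 3109 = 5141.51.
Difference: 8401.2147 − 5141.51 = 3259.7047, i.e. 3259.70 to two decimal places.
The peach type prefers to separate.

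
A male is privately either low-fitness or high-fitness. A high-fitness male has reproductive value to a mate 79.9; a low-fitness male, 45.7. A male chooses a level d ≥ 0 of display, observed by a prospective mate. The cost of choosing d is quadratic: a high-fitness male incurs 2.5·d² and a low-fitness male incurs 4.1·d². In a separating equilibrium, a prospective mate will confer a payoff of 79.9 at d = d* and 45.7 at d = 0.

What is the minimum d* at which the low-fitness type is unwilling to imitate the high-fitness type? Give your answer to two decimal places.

2.89

The low-fitness type at d = 0 receives 45.7; imitating at d* yields 79.9 − 4.1·d*².
Indifference: 45.7 = 79.9 − 4.1·d*², so d*² = (79.9 − 45.7) / 4.1 ≈ 8.3415.
d* = √8.3415 ≈ 2.89.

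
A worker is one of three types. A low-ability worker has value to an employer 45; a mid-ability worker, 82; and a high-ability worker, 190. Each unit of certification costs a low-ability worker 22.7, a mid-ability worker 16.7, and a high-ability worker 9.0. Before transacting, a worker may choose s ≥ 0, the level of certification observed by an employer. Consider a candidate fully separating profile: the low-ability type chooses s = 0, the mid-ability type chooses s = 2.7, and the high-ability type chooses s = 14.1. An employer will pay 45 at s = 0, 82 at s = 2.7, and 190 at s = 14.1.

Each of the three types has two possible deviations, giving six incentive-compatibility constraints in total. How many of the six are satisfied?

Low-ability (own payoff 45): to s=2.7 gives 82 − 22.7×2.7 = 20.71 → no gain ✓; to s=14.1 gives 190 − 22.7×14.1 = -130.07 → no gain ✓.
High-ability (own payoff 190 − 9.0×14.1 = 63.1): to s=0 gives 45 → no gain ✓; to s=2.7 gives 82 − 9.0×2.7 = 57.7 → no gain ✓.
Mid-ability (own payoff 82 − 16.7×2.7 = 36.91): to s=0 gives 45 → profitable ✗; to s=14.1 gives 190 − 16.7×14.1 = -45.47 → no gain ✓.
5 of the 6 constraints hold; not an equilibrium.

5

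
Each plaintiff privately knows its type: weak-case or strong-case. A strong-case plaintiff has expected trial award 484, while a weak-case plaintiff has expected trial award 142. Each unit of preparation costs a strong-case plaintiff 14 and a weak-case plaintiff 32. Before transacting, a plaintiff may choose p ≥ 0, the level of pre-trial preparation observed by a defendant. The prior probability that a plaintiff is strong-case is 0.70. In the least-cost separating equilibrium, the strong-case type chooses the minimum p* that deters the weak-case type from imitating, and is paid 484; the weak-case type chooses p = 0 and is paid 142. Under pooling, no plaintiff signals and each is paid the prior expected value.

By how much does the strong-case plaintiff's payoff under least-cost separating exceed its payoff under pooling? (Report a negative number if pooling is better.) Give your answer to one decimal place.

Least-cost separating signal: p* solves 142 = 484 − 32·p*, so p* = (484 − 142)/32 = 10.6875.
Strong-case type's separating payoff: 484 − 14 × p* = 484 − 14 × (484 − 142)/32 = 484 − 4788/32 = 334.375.
Pooling payoff: 0.70 × 484 + 0.30 × 142 = 381.4.
Difference: 334.375 − 381.4 = -47.025, i.e. -47.0 to one decimal place.
The strong-case type would prefer the pooling outcome.

-47.0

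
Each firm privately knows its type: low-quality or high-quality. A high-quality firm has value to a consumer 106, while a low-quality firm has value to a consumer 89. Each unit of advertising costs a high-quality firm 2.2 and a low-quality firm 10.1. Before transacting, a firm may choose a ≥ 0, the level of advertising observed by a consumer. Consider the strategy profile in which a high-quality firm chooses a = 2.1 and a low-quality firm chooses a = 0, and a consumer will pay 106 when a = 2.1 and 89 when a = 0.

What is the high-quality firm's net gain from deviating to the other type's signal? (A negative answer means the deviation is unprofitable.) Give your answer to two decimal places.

Playing a = 2.1 the high-quality firm receives 106 − 2.2 × 2.1 = 101.38.
Deviating to a = 0 yields 89 instead.
Gain from deviating: 89 − 101.38 = -12.38.
The gain is negative, so the high-quality type's incentive-compatibility constraint is satisfied.

-12.38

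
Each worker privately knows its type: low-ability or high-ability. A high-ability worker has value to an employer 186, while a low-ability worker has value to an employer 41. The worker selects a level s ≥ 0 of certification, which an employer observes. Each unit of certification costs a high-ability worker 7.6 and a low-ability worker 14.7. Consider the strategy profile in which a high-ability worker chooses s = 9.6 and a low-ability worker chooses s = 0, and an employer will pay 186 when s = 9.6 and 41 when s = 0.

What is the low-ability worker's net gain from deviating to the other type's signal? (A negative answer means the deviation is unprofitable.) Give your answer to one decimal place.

Playing s = 0 the low-ability worker receives 41.
Deviating to s = 9.6 brings payment 186 at cost 14.7 × 9.6 = 141.12, netting 44.88.
Gain from deviating: 44.88 − 41 = 3.88, i.e. 3.9 to one decimal place.
The gain is positive, so the low-ability type's incentive-compatibility constraint is violated — this profile is not a separating equilibrium.

3.9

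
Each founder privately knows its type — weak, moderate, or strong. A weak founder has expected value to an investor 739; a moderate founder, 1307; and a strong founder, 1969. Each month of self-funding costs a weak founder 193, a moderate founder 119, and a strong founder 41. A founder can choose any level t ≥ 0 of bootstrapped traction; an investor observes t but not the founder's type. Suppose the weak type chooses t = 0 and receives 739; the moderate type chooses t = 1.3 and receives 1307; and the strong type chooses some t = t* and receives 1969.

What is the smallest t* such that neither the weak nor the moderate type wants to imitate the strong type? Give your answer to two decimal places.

Weak type (on-path payoff 739) won't mimic when 739 ≥ 1969 − 193·t*, i.e. t* ≥ 6.37.
Moderate type (on-path payoff 1307 − 119×1.3 = 1152.3) won't mimic when 1152.3 ≥ 1969 − 119·t*, i.e. t* ≥ 6.86.
Both must hold, so t* = max(6.37, 6.86) = 6.86. The moderate type's constraint binds.

6.86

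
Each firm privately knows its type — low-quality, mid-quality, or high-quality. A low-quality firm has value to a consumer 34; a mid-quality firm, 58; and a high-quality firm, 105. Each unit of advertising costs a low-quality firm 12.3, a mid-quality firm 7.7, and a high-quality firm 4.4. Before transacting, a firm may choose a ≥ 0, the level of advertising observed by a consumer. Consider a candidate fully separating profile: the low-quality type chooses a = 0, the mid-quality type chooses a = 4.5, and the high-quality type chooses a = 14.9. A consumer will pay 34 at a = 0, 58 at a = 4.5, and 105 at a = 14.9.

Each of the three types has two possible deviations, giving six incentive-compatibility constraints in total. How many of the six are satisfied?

Mid-quality (own payoff 58 − 7.7×4.5 = 23.35): to a=0 gives 34 → profitable ✗; to a=14.9 gives 105 − 7.7×14.9 = -9.73 → no gain ✓.
High-quality (own payoff 105 − 4.4×14.9 = 39.44): to a=0 gives 34 → no gain ✓; to a=4.5 gives 58 − 4.4×4.5 = 38.2 → no gain ✓.
Low-quality (own payoff 34): to a=4.5 gives 58 − 12.3×4.5 = 2.65 → no gain ✓; to a=14.9 gives 105 − 12.3×14.9 = -78.27 → no gain ✓.
5 of the 6 constraints hold; not an equilibrium.

5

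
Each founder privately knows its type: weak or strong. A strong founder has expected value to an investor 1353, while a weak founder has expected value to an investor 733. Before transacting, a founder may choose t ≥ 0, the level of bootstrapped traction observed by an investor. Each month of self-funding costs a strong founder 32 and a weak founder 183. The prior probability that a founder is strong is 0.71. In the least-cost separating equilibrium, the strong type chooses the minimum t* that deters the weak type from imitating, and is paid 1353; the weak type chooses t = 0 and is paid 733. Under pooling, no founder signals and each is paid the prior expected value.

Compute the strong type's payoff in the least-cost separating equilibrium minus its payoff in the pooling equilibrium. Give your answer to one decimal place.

Least-cost separating signal: t* solves 733 = 1353 − 183·t*, so t* = (1353 − 733)/183 ≈ 3.3880.
Strong type's separating payoff: 1353 − 32 × t* = 1353 − 32 × (1353 − 733)/183 = 1353 − 19840/183 ≈ 1244.585.
Pooling payoff: 0.71 × 1353 + 0.29 × 733 = 1173.2.
Difference: 1244.585 − 1173.2 = 71.385, i.e. 71.4 to one decimal place.
The strong type prefers to separate.

71.4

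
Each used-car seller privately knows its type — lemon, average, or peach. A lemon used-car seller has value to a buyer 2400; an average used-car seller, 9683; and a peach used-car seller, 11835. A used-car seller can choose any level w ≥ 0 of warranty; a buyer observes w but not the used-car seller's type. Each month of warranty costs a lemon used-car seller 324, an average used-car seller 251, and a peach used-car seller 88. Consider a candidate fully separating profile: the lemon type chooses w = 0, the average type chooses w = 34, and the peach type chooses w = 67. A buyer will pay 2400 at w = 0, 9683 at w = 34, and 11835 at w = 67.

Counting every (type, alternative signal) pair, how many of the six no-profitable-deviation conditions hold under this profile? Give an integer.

4

Peach (own payoff 11835 − 88×67 = 5939): to w=0 gives 2400 → no gain ✓; to w=34 gives 9683 − 88×34 = 6691 → profitable ✗.
Average (own payoff 9683 − 251×34 = 1149): to w=0 gives 2400 → profitable ✗; to w=67 gives 11835 − 251×67 = -4982 → no gain ✓.
Lemon (own payoff 2400): to w=34 gives 9683 − 324×34 = -1333 → no gain ✓; to w=67 gives 11835 − 324×67 = -9873 → no gain ✓.
4 of the 6 constraints hold; not an equilibrium.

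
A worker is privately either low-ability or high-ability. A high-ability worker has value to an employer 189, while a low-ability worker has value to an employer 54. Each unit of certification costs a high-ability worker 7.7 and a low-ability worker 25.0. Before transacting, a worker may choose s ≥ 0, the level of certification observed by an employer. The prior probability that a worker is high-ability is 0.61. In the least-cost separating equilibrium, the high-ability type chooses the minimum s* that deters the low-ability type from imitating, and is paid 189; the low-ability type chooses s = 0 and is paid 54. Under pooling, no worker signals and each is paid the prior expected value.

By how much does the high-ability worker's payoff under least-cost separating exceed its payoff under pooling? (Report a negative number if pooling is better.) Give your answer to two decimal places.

11.07

Least-cost separating signal: s* solves 54 = 189 − 25.0·s*, so s* = (189 − 54)/25.0 = 5.4.
High-ability type's separating payoff: 189 − 7.7 × s* = 189 − 7.7 × (189 − 54)/25.0 = 189 − 1039.5/25.0 = 147.42.
Pooling payoff: 0.61 × 189 + 0.39 × 54 = 136.35.
Difference: 147.42 − 136.35 = 11.07.
The high-ability type prefers to separate.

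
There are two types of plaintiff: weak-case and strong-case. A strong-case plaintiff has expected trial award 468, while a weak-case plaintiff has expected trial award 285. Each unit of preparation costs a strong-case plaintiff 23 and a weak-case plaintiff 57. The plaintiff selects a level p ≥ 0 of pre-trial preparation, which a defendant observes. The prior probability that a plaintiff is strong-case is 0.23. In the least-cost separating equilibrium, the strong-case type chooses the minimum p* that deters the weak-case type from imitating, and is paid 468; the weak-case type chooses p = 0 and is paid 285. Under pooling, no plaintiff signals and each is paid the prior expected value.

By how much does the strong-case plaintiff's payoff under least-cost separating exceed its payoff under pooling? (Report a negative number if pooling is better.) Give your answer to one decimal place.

67.1

Least-cost separating signal: p* solves 285 = 468 − 57·p*, so p* = (468 − 285)/57 ≈ 3.2105.
Strong-case type's separating payoff: 468 − 23 × p* = 468 − 23 × (468 − 285)/57 = 468 − 4209/57 ≈ 394.158.
Pooling payoff: 0.23 × 468 + 0.77 × 285 = 327.09.
Difference: 394.158 − 327.09 = 67.068, i.e. 67.1 to one decimal place.
The strong-case type prefers to separate.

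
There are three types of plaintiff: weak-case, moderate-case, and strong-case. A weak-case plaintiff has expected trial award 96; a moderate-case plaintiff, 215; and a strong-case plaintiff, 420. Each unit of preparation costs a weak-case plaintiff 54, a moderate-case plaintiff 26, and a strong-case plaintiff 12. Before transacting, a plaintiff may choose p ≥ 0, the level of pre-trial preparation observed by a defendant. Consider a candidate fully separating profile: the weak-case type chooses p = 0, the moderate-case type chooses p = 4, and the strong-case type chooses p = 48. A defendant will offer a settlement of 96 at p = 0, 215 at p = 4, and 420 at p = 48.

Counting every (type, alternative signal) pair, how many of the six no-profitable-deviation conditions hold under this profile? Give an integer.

4

Moderate-case (own payoff 215 − 26×4 = 111): to p=0 gives 96 → no gain ✓; to p=48 gives 420 − 26×48 = -828 → no gain ✓.
Strong-case (own payoff 420 − 12×48 = -156): to p=0 gives 96 → profitable ✗; to p=4 gives 215 − 12×4 = 167 → profitable ✗.
Weak-case (own payoff 96): to p=4 gives 215 − 54×4 = -1 → no gain ✓; to p=48 gives 420 − 54×48 = -2172 → no gain ✓.
4 of the 6 constraints hold; not an equilibrium.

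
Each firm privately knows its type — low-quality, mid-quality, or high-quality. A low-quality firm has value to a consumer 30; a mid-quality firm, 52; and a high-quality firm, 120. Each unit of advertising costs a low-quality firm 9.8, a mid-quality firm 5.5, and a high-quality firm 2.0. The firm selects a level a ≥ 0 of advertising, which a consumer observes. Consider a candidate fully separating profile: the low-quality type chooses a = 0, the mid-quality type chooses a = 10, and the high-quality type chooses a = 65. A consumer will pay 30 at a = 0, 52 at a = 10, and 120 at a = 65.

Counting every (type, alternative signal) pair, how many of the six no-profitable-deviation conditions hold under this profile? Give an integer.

Low-quality (own payoff 30): to a=10 gives 52 − 9.8×10 = -46 → no gain ✓; to a=65 gives 120 − 9.8×65 = -517 → no gain ✓.
High-quality (own payoff 120 − 2.0×65 = -10): to a=0 gives 30 → profitable ✗; to a=10 gives 52 − 2.0×10 = 32 → profitable ✗.
Mid-quality (own payoff 52 − 5.5×10 = -3): to a=0 gives 30 → profitable ✗; to a=65 gives 120 − 5.5×65 = -237.5 → no gain ✓.
3 of the 6 constraints hold; not an equilibrium.

3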